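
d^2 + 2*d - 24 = (d - 4)*(d + 6)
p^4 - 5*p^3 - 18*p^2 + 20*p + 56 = (p - 7)*(p - 2)*(p + 2)^2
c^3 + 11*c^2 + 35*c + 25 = (c + 1)*(c + 5)^2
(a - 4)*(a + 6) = a^2 + 2*a - 24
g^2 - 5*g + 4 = (g - 4)*(g - 1)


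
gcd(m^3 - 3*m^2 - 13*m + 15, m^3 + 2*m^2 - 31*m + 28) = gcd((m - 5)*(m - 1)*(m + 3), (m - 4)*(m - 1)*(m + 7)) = m - 1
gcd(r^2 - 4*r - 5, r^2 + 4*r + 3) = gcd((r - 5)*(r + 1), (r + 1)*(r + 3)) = r + 1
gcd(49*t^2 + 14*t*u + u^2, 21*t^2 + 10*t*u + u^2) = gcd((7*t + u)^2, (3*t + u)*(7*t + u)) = 7*t + u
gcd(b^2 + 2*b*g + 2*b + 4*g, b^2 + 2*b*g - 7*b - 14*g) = b + 2*g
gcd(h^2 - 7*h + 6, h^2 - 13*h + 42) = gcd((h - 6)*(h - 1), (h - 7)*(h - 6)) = h - 6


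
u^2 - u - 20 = (u - 5)*(u + 4)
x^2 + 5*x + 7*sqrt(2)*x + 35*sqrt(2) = (x + 5)*(x + 7*sqrt(2))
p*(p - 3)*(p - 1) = p^3 - 4*p^2 + 3*p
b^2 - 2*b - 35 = (b - 7)*(b + 5)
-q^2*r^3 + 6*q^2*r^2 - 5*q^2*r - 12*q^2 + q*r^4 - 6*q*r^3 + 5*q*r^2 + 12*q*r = (-q + r)*(r - 4)*(r - 3)*(q*r + q)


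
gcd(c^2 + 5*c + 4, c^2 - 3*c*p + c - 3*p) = c + 1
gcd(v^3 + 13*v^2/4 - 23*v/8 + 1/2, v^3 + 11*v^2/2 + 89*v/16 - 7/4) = v^2 + 15*v/4 - 1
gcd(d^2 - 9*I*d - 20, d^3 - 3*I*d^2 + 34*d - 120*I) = d^2 - 9*I*d - 20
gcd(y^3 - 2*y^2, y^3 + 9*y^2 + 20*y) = y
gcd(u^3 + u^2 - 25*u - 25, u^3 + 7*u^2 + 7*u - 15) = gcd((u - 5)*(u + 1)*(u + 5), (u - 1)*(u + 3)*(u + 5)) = u + 5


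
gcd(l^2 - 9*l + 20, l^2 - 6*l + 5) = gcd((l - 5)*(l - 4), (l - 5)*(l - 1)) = l - 5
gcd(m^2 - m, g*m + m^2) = m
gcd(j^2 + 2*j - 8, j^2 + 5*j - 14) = j - 2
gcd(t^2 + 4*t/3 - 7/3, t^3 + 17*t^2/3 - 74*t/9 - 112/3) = t + 7/3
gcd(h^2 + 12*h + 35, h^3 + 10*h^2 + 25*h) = h + 5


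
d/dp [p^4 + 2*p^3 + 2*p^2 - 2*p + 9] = 4*p^3 + 6*p^2 + 4*p - 2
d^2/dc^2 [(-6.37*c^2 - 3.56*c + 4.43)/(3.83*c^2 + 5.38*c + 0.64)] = (158.070228*c^3 + 483.584226*c^2 + 600.049164*c + 254.027032)/(56.181887*c^6 + 236.756046*c^5 + 360.735444*c^4 + 234.845608*c^3 + 60.279552*c^2 + 6.610944*c + 0.262144)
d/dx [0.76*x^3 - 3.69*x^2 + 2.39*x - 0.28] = 2.28*x^2 - 7.38*x + 2.39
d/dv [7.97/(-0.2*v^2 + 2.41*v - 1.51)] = (3.188*v - 19.2077)/(0.2*v^2 - 2.41*v + 1.51)^2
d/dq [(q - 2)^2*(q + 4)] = 3*q^2 - 12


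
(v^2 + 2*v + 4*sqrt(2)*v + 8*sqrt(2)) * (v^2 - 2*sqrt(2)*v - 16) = v^4 + 2*v^3 + 2*sqrt(2)*v^3 - 32*v^2 + 4*sqrt(2)*v^2 - 64*sqrt(2)*v - 64*v - 128*sqrt(2)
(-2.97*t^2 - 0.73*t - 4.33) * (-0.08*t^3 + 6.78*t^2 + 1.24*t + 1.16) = 0.2376*t^5 - 20.0782*t^4 - 8.2858*t^3 - 33.7078*t^2 - 6.216*t - 5.0228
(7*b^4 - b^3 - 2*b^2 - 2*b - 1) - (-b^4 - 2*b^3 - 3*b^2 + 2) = 8*b^4 + b^3 + b^2 - 2*b - 3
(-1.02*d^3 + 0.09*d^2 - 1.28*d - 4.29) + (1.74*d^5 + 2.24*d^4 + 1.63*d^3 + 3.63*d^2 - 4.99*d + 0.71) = 1.74*d^5 + 2.24*d^4 + 0.61*d^3 + 3.72*d^2 - 6.27*d - 3.58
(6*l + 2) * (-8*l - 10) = -48*l^2 - 76*l - 20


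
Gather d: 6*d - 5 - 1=6*d - 6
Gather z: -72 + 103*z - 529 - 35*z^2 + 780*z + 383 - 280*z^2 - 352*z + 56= -315*z^2 + 531*z - 162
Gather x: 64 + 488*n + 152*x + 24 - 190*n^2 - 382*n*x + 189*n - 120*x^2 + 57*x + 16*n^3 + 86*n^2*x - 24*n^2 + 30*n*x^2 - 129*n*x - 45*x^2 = 16*n^3 - 214*n^2 + 677*n + x^2*(30*n - 165) + x*(86*n^2 - 511*n + 209) + 88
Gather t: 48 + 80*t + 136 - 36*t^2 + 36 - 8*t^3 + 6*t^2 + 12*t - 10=-8*t^3 - 30*t^2 + 92*t + 210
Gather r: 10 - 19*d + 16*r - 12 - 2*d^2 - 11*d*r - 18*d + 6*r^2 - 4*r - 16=-2*d^2 - 37*d + 6*r^2 + r*(12 - 11*d) - 18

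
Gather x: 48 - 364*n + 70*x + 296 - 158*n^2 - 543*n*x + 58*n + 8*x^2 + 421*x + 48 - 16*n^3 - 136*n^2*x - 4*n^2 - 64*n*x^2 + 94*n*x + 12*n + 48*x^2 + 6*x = -16*n^3 - 162*n^2 - 294*n + x^2*(56 - 64*n) + x*(-136*n^2 - 449*n + 497) + 392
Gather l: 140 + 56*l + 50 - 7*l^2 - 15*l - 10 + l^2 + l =-6*l^2 + 42*l + 180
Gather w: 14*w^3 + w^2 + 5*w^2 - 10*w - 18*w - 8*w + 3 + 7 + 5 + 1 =14*w^3 + 6*w^2 - 36*w + 16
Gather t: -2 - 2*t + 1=-2*t - 1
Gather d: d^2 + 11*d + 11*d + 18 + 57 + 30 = d^2 + 22*d + 105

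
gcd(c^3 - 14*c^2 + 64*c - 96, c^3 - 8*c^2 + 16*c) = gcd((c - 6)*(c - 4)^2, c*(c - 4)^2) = c^2 - 8*c + 16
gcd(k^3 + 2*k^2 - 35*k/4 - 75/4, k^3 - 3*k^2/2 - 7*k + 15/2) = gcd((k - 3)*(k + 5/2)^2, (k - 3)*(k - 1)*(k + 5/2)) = k^2 - k/2 - 15/2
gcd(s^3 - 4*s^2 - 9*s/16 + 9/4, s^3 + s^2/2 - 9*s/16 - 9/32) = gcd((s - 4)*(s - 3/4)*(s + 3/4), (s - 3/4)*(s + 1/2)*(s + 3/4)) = s^2 - 9/16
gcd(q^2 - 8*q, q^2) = q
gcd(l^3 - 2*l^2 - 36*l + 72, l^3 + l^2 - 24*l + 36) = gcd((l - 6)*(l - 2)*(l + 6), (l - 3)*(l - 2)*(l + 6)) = l^2 + 4*l - 12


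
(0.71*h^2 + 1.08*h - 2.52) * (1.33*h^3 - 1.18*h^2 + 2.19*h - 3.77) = 0.9443*h^5 + 0.5986*h^4 - 3.0711*h^3 + 2.6621*h^2 - 9.5904*h + 9.5004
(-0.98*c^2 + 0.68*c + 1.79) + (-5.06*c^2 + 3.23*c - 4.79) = -6.04*c^2 + 3.91*c - 3.0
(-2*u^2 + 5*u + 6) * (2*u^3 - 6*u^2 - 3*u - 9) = -4*u^5 + 22*u^4 - 12*u^3 - 33*u^2 - 63*u - 54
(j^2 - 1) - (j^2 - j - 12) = j + 11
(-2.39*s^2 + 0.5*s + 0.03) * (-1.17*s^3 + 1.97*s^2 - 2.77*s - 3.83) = 2.7963*s^5 - 5.2933*s^4 + 7.5702*s^3 + 7.8278*s^2 - 1.9981*s - 0.1149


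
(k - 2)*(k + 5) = k^2 + 3*k - 10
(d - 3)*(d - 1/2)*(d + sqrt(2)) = d^3 - 7*d^2/2 + sqrt(2)*d^2 - 7*sqrt(2)*d/2 + 3*d/2 + 3*sqrt(2)/2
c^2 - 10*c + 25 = (c - 5)^2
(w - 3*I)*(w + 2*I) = w^2 - I*w + 6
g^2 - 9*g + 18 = (g - 6)*(g - 3)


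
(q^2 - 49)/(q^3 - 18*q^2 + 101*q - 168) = (q + 7)/(q^2 - 11*q + 24)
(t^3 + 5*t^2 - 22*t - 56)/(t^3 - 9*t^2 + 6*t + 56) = (t + 7)/(t - 7)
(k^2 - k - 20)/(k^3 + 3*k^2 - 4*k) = (k - 5)/(k*(k - 1))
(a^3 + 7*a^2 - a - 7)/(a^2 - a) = a + 8 + 7/a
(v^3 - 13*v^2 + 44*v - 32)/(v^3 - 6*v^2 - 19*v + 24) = (v - 4)/(v + 3)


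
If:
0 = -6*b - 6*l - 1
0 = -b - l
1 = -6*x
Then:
No Solution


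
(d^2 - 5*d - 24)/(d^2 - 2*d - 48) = (d + 3)/(d + 6)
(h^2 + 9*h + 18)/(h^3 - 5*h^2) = (h^2 + 9*h + 18)/(h^2*(h - 5))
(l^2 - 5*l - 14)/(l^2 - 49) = (l + 2)/(l + 7)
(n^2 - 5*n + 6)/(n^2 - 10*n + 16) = (n - 3)/(n - 8)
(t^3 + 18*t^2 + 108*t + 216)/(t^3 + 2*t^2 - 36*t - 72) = (t^2 + 12*t + 36)/(t^2 - 4*t - 12)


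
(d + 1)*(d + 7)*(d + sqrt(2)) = d^3 + sqrt(2)*d^2 + 8*d^2 + 7*d + 8*sqrt(2)*d + 7*sqrt(2)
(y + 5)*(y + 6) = y^2 + 11*y + 30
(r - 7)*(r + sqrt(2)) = r^2 - 7*r + sqrt(2)*r - 7*sqrt(2)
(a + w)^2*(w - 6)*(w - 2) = a^2*w^2 - 8*a^2*w + 12*a^2 + 2*a*w^3 - 16*a*w^2 + 24*a*w + w^4 - 8*w^3 + 12*w^2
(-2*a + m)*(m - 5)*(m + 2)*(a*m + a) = -2*a^2*m^3 + 4*a^2*m^2 + 26*a^2*m + 20*a^2 + a*m^4 - 2*a*m^3 - 13*a*m^2 - 10*a*m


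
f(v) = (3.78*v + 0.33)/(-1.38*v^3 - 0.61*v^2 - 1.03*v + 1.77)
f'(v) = (3.78*v + 0.33)*(4.14*v^2 + 1.22*v + 1.03)/(-1.38*v^3 - 0.61*v^2 - 1.03*v + 1.77)^2 + 3.78/(-1.38*v^3 - 0.61*v^2 - 1.03*v + 1.77)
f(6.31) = -0.06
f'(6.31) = 0.02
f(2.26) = -0.45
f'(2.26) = 0.38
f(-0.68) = -0.85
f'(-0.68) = 0.75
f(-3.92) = -0.18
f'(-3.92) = -0.09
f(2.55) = -0.36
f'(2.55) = 0.27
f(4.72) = -0.11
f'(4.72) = 0.05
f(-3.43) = -0.23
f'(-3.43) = -0.13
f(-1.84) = -0.65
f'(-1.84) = -0.45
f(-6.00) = -0.08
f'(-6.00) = -0.03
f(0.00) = 0.19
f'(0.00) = 2.24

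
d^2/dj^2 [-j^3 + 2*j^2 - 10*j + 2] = 4 - 6*j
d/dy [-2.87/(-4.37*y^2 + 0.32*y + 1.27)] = (0.9184 - 25.0838*y)/(-4.37*y^2 + 0.32*y + 1.27)^2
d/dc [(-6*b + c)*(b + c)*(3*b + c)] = -21*b^2 - 4*b*c + 3*c^2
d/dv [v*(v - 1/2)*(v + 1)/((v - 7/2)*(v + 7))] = (4*v^4 + 28*v^3 - 285*v^2 - 98*v + 49)/(4*v^4 + 28*v^3 - 147*v^2 - 686*v + 2401)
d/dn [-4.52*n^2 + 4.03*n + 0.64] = 4.03 - 9.04*n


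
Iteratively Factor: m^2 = (m)*(m)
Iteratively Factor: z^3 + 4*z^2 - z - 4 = (z + 4)*(z^2 - 1) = (z - 1)*(z + 4)*(z + 1)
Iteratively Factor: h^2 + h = (h + 1)*(h)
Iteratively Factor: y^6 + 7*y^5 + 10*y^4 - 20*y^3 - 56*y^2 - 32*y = (y)*(y^5 + 7*y^4 + 10*y^3 - 20*y^2 - 56*y - 32) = y*(y - 2)*(y^4 + 9*y^3 + 28*y^2 + 36*y + 16) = y*(y - 2)*(y + 2)*(y^3 + 7*y^2 + 14*y + 8) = y*(y - 2)*(y + 1)*(y + 2)*(y^2 + 6*y + 8) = y*(y - 2)*(y + 1)*(y + 2)^2*(y + 4)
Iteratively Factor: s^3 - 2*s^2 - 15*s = (s - 5)*(s^2 + 3*s) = (s - 5)*(s + 3)*(s)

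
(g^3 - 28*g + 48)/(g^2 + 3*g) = (g^3 - 28*g + 48)/(g*(g + 3))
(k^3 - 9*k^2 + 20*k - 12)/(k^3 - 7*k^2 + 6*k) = (k - 2)/k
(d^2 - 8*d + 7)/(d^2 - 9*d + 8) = (d - 7)/(d - 8)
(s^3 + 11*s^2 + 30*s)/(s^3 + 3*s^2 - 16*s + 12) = s*(s + 5)/(s^2 - 3*s + 2)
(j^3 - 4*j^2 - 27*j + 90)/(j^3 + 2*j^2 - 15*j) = (j - 6)/j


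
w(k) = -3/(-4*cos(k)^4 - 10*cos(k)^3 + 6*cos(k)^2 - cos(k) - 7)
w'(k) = -3*(-16*sin(k)*cos(k)^3 - 30*sin(k)*cos(k)^2 + 12*sin(k)*cos(k) - sin(k))/(-4*cos(k)^4 - 10*cos(k)^3 + 6*cos(k)^2 - cos(k) - 7)^2 = 3*(15*cos(2*k) + 4*cos(3*k) + 16)*sin(k)/(4*cos(k)^4 + 10*cos(k)^3 - 6*cos(k)^2 + cos(k) + 7)^2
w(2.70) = -0.85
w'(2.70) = 2.53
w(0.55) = 0.25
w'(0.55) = 0.25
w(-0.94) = 0.37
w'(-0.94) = -0.29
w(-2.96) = -0.54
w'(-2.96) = -0.47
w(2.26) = 1.49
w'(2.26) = 9.44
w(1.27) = 0.42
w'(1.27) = 0.03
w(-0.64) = 0.28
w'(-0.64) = -0.29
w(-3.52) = -0.72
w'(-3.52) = 1.62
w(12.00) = 0.26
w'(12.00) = -0.26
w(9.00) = -0.81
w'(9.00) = 2.23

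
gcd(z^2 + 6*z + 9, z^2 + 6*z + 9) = z^2 + 6*z + 9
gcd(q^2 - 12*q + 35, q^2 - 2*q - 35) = q - 7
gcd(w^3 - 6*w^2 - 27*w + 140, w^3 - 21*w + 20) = w^2 + w - 20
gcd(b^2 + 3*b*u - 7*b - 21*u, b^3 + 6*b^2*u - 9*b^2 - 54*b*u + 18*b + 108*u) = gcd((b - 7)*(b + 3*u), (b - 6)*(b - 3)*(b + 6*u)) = 1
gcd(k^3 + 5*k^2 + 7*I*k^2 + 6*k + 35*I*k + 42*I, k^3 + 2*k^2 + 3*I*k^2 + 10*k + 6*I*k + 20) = k + 2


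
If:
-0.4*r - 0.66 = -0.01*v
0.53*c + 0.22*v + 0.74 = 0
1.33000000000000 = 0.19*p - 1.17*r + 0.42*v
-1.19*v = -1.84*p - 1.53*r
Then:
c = -0.69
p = 0.31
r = -1.69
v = -1.69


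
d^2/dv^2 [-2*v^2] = -4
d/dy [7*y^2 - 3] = 14*y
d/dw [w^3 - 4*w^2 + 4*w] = 3*w^2 - 8*w + 4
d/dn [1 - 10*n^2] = -20*n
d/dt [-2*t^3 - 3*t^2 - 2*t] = -6*t^2 - 6*t - 2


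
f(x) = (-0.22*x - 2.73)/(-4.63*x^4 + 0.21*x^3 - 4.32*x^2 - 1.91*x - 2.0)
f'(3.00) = -0.01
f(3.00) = 0.01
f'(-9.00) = 0.00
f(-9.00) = 0.00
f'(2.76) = -0.01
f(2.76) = 0.01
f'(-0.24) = 0.49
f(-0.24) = 1.48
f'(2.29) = -0.03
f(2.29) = 0.02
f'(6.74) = -0.00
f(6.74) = 0.00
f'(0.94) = -0.58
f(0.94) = 0.27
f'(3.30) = -0.01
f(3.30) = 0.01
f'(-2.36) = 0.02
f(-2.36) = 0.01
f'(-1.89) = 0.06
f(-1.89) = 0.03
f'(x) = (-0.22*x - 2.73)*(18.52*x^3 - 0.63*x^2 + 8.64*x + 1.91)/(-4.63*x^4 + 0.21*x^3 - 4.32*x^2 - 1.91*x - 2.0)^2 - 0.22/(-4.63*x^4 + 0.21*x^3 - 4.32*x^2 - 1.91*x - 2.0)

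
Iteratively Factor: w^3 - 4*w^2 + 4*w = (w)*(w^2 - 4*w + 4) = w*(w - 2)*(w - 2)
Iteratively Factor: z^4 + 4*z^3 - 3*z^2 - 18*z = (z + 3)*(z^3 + z^2 - 6*z) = (z - 2)*(z + 3)*(z^2 + 3*z) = z*(z - 2)*(z + 3)*(z + 3)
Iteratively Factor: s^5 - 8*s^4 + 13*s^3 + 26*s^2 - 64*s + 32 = (s - 1)*(s^4 - 7*s^3 + 6*s^2 + 32*s - 32) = (s - 4)*(s - 1)*(s^3 - 3*s^2 - 6*s + 8) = (s - 4)*(s - 1)^2*(s^2 - 2*s - 8) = (s - 4)*(s - 1)^2*(s + 2)*(s - 4)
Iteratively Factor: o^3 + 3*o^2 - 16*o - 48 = (o + 4)*(o^2 - o - 12) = (o - 4)*(o + 4)*(o + 3)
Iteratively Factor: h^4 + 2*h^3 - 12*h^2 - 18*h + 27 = (h - 1)*(h^3 + 3*h^2 - 9*h - 27) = (h - 3)*(h - 1)*(h^2 + 6*h + 9) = (h - 3)*(h - 1)*(h + 3)*(h + 3)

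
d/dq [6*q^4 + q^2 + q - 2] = 24*q^3 + 2*q + 1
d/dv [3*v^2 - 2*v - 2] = 6*v - 2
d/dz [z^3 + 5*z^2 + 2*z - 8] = 3*z^2 + 10*z + 2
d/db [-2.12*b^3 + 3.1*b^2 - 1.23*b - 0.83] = -6.36*b^2 + 6.2*b - 1.23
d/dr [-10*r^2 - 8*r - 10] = -20*r - 8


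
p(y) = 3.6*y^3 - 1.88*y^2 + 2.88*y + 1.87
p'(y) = 10.8*y^2 - 3.76*y + 2.88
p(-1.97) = -38.62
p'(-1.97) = 52.20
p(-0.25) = 0.98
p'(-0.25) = 4.50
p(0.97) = 6.18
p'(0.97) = 9.39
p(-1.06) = -7.58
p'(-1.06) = 19.00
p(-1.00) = -6.49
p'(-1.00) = 17.44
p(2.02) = 29.69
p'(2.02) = 39.35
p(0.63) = 3.84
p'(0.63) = 4.80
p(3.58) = 153.26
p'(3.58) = 127.84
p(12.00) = 5986.51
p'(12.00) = 1512.96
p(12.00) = 5986.51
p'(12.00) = 1512.96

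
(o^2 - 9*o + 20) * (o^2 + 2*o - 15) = o^4 - 7*o^3 - 13*o^2 + 175*o - 300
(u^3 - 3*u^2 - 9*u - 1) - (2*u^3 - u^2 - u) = -u^3 - 2*u^2 - 8*u - 1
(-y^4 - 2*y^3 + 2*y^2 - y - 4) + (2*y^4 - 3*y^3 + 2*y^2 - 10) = y^4 - 5*y^3 + 4*y^2 - y - 14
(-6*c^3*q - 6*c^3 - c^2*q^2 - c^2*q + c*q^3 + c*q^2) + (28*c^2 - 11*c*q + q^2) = -6*c^3*q - 6*c^3 - c^2*q^2 - c^2*q + 28*c^2 + c*q^3 + c*q^2 - 11*c*q + q^2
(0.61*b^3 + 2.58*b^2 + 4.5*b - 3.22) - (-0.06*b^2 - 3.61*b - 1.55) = 0.61*b^3 + 2.64*b^2 + 8.11*b - 1.67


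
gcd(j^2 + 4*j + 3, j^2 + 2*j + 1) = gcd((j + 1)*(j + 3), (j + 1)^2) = j + 1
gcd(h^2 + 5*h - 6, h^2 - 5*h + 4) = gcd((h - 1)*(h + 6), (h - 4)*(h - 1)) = h - 1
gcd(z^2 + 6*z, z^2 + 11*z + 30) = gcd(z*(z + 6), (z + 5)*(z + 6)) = z + 6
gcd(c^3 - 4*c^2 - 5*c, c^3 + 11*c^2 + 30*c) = c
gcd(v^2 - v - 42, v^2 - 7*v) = v - 7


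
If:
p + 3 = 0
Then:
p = -3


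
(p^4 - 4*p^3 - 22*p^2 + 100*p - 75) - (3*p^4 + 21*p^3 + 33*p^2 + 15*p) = -2*p^4 - 25*p^3 - 55*p^2 + 85*p - 75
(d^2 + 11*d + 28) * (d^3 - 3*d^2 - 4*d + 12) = d^5 + 8*d^4 - 9*d^3 - 116*d^2 + 20*d + 336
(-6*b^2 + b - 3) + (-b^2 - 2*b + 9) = -7*b^2 - b + 6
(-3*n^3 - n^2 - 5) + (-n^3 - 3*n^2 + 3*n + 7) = -4*n^3 - 4*n^2 + 3*n + 2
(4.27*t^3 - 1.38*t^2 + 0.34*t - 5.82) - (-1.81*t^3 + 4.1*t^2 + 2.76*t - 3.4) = 6.08*t^3 - 5.48*t^2 - 2.42*t - 2.42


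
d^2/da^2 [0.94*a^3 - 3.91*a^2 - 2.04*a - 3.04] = 5.64*a - 7.82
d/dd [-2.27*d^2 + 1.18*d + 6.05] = 1.18 - 4.54*d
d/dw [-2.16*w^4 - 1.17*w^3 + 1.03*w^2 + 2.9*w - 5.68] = -8.64*w^3 - 3.51*w^2 + 2.06*w + 2.9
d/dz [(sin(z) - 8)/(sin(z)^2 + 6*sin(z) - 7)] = (16*sin(z) + cos(z)^2 + 40)*cos(z)/(sin(z)^2 + 6*sin(z) - 7)^2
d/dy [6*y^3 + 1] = 18*y^2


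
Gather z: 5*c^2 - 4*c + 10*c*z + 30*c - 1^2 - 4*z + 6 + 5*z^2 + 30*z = 5*c^2 + 26*c + 5*z^2 + z*(10*c + 26) + 5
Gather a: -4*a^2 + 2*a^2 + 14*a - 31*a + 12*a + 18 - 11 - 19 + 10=-2*a^2 - 5*a - 2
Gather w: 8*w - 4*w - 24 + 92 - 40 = 4*w + 28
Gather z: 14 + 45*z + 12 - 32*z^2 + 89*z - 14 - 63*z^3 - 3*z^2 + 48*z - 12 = -63*z^3 - 35*z^2 + 182*z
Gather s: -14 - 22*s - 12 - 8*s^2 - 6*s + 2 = -8*s^2 - 28*s - 24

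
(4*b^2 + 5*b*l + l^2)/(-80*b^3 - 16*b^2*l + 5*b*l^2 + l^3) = (-b - l)/(20*b^2 - b*l - l^2)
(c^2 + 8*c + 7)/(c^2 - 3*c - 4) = (c + 7)/(c - 4)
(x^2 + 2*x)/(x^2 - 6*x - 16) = x/(x - 8)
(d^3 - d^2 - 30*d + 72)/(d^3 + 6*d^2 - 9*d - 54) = (d - 4)/(d + 3)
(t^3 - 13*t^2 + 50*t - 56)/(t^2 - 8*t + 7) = (t^2 - 6*t + 8)/(t - 1)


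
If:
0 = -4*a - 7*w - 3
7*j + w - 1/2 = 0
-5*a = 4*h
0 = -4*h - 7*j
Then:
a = 13/62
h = -65/248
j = 65/434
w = -17/31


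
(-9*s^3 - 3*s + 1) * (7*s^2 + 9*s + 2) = -63*s^5 - 81*s^4 - 39*s^3 - 20*s^2 + 3*s + 2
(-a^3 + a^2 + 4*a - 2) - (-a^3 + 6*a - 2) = a^2 - 2*a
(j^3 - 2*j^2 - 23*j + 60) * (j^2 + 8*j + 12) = j^5 + 6*j^4 - 27*j^3 - 148*j^2 + 204*j + 720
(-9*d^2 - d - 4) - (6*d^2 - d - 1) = -15*d^2 - 3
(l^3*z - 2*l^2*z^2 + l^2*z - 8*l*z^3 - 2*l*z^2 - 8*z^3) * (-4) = -4*l^3*z + 8*l^2*z^2 - 4*l^2*z + 32*l*z^3 + 8*l*z^2 + 32*z^3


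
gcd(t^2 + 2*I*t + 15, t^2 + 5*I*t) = t + 5*I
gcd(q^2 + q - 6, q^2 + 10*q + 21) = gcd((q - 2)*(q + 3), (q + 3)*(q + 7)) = q + 3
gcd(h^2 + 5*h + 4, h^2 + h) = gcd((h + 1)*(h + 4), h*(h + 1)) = h + 1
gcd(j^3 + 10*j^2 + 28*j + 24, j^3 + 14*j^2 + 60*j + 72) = j^2 + 8*j + 12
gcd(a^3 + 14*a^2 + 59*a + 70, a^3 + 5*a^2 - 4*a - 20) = a^2 + 7*a + 10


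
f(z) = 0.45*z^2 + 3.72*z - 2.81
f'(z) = 0.9*z + 3.72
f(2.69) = 10.45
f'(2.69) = 6.14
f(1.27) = 2.64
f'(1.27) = 4.86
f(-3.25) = -10.15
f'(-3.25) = 0.80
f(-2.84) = -9.75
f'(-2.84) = 1.16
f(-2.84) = -9.75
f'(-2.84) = 1.16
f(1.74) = 5.03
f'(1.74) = 5.29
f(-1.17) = -6.55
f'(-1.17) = 2.67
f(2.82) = 11.26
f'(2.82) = 6.26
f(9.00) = 67.12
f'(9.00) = 11.82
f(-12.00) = 17.35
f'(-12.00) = -7.08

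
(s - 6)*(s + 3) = s^2 - 3*s - 18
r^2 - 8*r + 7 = (r - 7)*(r - 1)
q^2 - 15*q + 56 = (q - 8)*(q - 7)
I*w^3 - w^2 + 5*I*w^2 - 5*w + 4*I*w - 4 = (w + 4)*(w + I)*(I*w + I)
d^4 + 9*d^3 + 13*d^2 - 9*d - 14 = (d - 1)*(d + 1)*(d + 2)*(d + 7)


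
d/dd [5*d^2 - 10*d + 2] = 10*d - 10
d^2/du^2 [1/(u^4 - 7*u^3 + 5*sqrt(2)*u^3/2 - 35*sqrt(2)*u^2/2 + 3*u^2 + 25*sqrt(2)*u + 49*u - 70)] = 4*((-12*u^2 - 15*sqrt(2)*u + 42*u - 6 + 35*sqrt(2))*(2*u^4 - 14*u^3 + 5*sqrt(2)*u^3 - 35*sqrt(2)*u^2 + 6*u^2 + 50*sqrt(2)*u + 98*u - 140) + (8*u^3 - 42*u^2 + 15*sqrt(2)*u^2 - 70*sqrt(2)*u + 12*u + 50*sqrt(2) + 98)^2)/(2*u^4 - 14*u^3 + 5*sqrt(2)*u^3 - 35*sqrt(2)*u^2 + 6*u^2 + 50*sqrt(2)*u + 98*u - 140)^3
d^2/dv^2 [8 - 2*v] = 0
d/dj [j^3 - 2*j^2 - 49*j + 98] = 3*j^2 - 4*j - 49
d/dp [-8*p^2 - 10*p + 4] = -16*p - 10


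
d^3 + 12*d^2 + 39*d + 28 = (d + 1)*(d + 4)*(d + 7)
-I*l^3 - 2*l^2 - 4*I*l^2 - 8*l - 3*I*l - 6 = (l + 3)*(l - 2*I)*(-I*l - I)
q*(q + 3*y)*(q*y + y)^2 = q^4*y^2 + 3*q^3*y^3 + 2*q^3*y^2 + 6*q^2*y^3 + q^2*y^2 + 3*q*y^3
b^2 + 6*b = b*(b + 6)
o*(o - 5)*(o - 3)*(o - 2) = o^4 - 10*o^3 + 31*o^2 - 30*o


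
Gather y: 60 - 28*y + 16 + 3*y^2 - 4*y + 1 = 3*y^2 - 32*y + 77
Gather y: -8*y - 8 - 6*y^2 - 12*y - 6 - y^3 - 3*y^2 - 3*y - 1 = -y^3 - 9*y^2 - 23*y - 15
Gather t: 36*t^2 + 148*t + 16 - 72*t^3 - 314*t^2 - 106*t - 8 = -72*t^3 - 278*t^2 + 42*t + 8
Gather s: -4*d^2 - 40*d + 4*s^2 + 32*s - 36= -4*d^2 - 40*d + 4*s^2 + 32*s - 36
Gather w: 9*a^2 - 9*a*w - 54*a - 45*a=9*a^2 - 9*a*w - 99*a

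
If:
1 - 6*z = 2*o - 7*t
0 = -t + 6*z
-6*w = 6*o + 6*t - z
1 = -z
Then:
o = -35/2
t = -6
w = 70/3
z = -1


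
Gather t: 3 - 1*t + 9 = 12 - t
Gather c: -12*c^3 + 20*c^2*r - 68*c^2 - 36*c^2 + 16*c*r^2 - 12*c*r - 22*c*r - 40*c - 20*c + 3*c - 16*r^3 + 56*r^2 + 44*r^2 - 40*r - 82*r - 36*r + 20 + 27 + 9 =-12*c^3 + c^2*(20*r - 104) + c*(16*r^2 - 34*r - 57) - 16*r^3 + 100*r^2 - 158*r + 56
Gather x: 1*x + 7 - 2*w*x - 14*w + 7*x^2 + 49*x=-14*w + 7*x^2 + x*(50 - 2*w) + 7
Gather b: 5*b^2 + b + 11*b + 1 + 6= 5*b^2 + 12*b + 7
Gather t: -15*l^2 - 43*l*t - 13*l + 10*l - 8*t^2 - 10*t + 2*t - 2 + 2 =-15*l^2 - 3*l - 8*t^2 + t*(-43*l - 8)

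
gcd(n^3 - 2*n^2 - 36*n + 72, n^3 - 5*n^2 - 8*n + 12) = n - 6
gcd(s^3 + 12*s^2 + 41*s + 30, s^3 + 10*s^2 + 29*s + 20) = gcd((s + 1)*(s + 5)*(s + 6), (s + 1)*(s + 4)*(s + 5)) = s^2 + 6*s + 5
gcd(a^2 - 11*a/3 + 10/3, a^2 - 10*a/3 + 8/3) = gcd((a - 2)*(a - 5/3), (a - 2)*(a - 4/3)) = a - 2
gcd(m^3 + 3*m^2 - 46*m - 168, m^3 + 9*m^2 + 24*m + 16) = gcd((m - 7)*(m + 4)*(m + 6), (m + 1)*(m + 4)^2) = m + 4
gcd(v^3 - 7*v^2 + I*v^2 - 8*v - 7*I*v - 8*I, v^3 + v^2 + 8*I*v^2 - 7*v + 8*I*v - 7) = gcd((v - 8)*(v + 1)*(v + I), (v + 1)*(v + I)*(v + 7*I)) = v^2 + v*(1 + I) + I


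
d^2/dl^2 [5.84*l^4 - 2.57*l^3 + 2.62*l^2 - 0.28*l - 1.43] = 70.08*l^2 - 15.42*l + 5.24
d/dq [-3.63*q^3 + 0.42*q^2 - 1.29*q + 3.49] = -10.89*q^2 + 0.84*q - 1.29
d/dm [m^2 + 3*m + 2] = 2*m + 3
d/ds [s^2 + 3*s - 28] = 2*s + 3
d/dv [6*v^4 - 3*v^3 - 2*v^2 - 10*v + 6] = 24*v^3 - 9*v^2 - 4*v - 10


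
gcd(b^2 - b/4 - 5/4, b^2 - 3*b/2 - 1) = 1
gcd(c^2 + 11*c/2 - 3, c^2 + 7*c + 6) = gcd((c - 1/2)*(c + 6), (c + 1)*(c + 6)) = c + 6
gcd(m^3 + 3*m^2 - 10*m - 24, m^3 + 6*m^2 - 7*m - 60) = m^2 + m - 12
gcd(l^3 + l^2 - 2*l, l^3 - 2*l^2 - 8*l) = l^2 + 2*l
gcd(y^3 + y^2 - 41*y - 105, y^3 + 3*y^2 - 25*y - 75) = y^2 + 8*y + 15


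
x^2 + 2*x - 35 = (x - 5)*(x + 7)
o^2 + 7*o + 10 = (o + 2)*(o + 5)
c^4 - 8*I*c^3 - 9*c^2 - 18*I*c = c*(c - 6*I)*(c - 3*I)*(c + I)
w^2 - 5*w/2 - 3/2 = (w - 3)*(w + 1/2)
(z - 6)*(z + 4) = z^2 - 2*z - 24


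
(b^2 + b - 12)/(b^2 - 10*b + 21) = (b + 4)/(b - 7)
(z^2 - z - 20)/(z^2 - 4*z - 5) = (z + 4)/(z + 1)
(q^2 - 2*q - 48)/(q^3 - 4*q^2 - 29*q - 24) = (q + 6)/(q^2 + 4*q + 3)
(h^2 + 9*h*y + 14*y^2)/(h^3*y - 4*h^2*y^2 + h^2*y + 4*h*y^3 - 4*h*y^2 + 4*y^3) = (h^2 + 9*h*y + 14*y^2)/(y*(h^3 - 4*h^2*y + h^2 + 4*h*y^2 - 4*h*y + 4*y^2))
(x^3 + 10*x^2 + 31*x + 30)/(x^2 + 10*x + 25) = (x^2 + 5*x + 6)/(x + 5)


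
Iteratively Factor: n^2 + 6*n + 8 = (n + 2)*(n + 4)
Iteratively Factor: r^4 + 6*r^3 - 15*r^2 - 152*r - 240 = (r - 5)*(r^3 + 11*r^2 + 40*r + 48) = (r - 5)*(r + 4)*(r^2 + 7*r + 12) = (r - 5)*(r + 3)*(r + 4)*(r + 4)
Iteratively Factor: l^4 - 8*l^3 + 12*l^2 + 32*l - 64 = (l + 2)*(l^3 - 10*l^2 + 32*l - 32) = (l - 2)*(l + 2)*(l^2 - 8*l + 16) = (l - 4)*(l - 2)*(l + 2)*(l - 4)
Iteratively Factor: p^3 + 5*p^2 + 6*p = (p + 3)*(p^2 + 2*p) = p*(p + 3)*(p + 2)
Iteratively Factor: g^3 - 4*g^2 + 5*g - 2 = (g - 1)*(g^2 - 3*g + 2) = (g - 1)^2*(g - 2)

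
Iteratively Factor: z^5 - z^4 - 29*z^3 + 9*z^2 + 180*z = (z)*(z^4 - z^3 - 29*z^2 + 9*z + 180) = z*(z - 3)*(z^3 + 2*z^2 - 23*z - 60) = z*(z - 3)*(z + 3)*(z^2 - z - 20) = z*(z - 5)*(z - 3)*(z + 3)*(z + 4)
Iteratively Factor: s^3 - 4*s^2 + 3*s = (s)*(s^2 - 4*s + 3) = s*(s - 3)*(s - 1)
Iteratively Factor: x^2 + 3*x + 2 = (x + 2)*(x + 1)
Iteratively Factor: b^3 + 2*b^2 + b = (b)*(b^2 + 2*b + 1) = b*(b + 1)*(b + 1)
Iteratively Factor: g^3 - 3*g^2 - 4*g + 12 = (g + 2)*(g^2 - 5*g + 6) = (g - 3)*(g + 2)*(g - 2)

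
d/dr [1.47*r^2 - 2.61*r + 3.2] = 2.94*r - 2.61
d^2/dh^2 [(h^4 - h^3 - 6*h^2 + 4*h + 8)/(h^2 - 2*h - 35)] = 2*(h^6 - 6*h^5 - 93*h^4 + 513*h^3 + 6534*h^2 - 3303*h - 7318)/(h^6 - 6*h^5 - 93*h^4 + 412*h^3 + 3255*h^2 - 7350*h - 42875)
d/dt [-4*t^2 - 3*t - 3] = -8*t - 3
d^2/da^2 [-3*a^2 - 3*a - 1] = -6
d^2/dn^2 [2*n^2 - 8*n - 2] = 4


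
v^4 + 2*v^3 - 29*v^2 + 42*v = v*(v - 3)*(v - 2)*(v + 7)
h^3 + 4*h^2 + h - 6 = (h - 1)*(h + 2)*(h + 3)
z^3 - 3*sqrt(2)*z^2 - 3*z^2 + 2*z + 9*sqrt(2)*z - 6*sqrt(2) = (z - 2)*(z - 1)*(z - 3*sqrt(2))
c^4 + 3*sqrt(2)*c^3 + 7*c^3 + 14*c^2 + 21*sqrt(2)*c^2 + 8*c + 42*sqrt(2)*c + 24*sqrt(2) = (c + 1)*(c + 2)*(c + 4)*(c + 3*sqrt(2))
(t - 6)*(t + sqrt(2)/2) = t^2 - 6*t + sqrt(2)*t/2 - 3*sqrt(2)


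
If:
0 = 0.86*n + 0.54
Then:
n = -0.63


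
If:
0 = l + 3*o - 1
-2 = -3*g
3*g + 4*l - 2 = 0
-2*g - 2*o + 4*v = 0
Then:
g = 2/3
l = 0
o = 1/3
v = 1/2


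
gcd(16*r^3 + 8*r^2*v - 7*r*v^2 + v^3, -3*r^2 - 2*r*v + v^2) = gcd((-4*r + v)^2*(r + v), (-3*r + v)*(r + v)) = r + v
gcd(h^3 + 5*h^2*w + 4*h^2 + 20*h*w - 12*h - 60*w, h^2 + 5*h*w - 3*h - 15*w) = h + 5*w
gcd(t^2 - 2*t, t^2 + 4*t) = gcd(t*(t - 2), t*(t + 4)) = t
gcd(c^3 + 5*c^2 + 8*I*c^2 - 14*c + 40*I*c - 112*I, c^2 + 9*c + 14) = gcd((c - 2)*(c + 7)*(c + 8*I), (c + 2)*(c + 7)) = c + 7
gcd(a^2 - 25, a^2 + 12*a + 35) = a + 5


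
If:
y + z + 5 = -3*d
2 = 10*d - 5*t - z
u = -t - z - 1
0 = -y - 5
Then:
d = -z/3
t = -13*z/15 - 2/5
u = -2*z/15 - 3/5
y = -5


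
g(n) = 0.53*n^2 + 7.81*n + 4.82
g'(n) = 1.06*n + 7.81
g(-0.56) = 0.61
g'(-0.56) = 7.22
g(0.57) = 9.44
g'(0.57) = 8.41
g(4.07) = 45.39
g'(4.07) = 12.12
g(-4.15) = -18.46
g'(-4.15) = 3.41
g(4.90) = 55.81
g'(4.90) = 13.00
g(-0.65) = -0.03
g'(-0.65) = 7.12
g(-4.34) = -19.09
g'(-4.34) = 3.21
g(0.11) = 5.69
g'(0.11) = 7.93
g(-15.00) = 6.92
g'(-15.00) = -8.09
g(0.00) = 4.82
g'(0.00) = 7.81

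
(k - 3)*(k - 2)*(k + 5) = k^3 - 19*k + 30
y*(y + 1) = y^2 + y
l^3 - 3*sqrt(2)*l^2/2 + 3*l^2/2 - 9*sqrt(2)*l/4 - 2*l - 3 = (l + 3/2)*(l - 2*sqrt(2))*(l + sqrt(2)/2)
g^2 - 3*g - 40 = (g - 8)*(g + 5)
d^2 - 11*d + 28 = (d - 7)*(d - 4)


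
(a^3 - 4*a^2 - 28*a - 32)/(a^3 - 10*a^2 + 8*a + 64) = (a + 2)/(a - 4)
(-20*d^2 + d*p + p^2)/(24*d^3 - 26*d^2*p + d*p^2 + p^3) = (5*d + p)/(-6*d^2 + 5*d*p + p^2)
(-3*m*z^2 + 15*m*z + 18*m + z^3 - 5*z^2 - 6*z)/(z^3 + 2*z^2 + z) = (-3*m*z + 18*m + z^2 - 6*z)/(z*(z + 1))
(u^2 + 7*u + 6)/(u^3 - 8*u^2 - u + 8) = (u + 6)/(u^2 - 9*u + 8)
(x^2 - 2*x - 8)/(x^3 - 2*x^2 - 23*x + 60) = (x + 2)/(x^2 + 2*x - 15)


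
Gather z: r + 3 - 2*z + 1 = r - 2*z + 4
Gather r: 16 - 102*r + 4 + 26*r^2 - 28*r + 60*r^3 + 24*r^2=60*r^3 + 50*r^2 - 130*r + 20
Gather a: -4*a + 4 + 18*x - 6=-4*a + 18*x - 2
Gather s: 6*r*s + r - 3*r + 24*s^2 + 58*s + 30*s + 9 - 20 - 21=-2*r + 24*s^2 + s*(6*r + 88) - 32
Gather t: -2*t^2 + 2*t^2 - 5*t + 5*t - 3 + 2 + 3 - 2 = 0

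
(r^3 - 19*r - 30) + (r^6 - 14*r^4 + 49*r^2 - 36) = r^6 - 14*r^4 + r^3 + 49*r^2 - 19*r - 66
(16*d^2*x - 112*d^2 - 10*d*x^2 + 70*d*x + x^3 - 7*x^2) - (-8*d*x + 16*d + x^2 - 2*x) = 16*d^2*x - 112*d^2 - 10*d*x^2 + 78*d*x - 16*d + x^3 - 8*x^2 + 2*x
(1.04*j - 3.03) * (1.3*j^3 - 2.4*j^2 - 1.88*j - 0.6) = 1.352*j^4 - 6.435*j^3 + 5.3168*j^2 + 5.0724*j + 1.818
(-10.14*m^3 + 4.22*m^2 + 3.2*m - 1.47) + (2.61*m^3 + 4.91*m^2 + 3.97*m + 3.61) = -7.53*m^3 + 9.13*m^2 + 7.17*m + 2.14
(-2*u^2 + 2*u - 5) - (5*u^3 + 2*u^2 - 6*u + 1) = -5*u^3 - 4*u^2 + 8*u - 6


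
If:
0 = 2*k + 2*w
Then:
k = -w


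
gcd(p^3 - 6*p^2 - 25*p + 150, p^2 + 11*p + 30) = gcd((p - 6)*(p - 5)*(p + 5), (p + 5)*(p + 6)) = p + 5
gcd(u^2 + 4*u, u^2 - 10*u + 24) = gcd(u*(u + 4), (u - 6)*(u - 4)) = 1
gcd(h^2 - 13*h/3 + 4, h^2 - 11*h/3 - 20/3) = 1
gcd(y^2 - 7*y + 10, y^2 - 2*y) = y - 2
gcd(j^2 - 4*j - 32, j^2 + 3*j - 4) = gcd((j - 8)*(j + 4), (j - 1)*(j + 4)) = j + 4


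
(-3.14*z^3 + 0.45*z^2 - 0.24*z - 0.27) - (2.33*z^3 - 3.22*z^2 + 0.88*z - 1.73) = -5.47*z^3 + 3.67*z^2 - 1.12*z + 1.46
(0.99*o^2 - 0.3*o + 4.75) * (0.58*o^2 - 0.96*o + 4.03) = 0.5742*o^4 - 1.1244*o^3 + 7.0327*o^2 - 5.769*o + 19.1425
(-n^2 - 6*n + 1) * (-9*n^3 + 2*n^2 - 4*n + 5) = 9*n^5 + 52*n^4 - 17*n^3 + 21*n^2 - 34*n + 5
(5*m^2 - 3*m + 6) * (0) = 0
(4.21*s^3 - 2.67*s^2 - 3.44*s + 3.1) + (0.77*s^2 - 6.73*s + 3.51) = 4.21*s^3 - 1.9*s^2 - 10.17*s + 6.61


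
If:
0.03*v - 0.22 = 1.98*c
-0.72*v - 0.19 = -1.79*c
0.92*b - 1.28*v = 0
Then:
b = -0.78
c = -0.12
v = -0.56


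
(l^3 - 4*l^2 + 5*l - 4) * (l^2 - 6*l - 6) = l^5 - 10*l^4 + 23*l^3 - 10*l^2 - 6*l + 24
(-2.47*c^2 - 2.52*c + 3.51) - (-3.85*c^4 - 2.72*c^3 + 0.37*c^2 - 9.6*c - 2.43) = 3.85*c^4 + 2.72*c^3 - 2.84*c^2 + 7.08*c + 5.94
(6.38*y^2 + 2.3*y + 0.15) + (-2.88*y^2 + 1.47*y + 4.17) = 3.5*y^2 + 3.77*y + 4.32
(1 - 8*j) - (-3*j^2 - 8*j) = 3*j^2 + 1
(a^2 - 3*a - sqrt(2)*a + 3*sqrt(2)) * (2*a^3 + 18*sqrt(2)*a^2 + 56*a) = 2*a^5 - 6*a^4 + 16*sqrt(2)*a^4 - 48*sqrt(2)*a^3 + 20*a^3 - 56*sqrt(2)*a^2 - 60*a^2 + 168*sqrt(2)*a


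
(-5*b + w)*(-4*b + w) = 20*b^2 - 9*b*w + w^2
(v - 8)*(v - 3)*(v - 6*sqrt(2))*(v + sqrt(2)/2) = v^4 - 11*v^3 - 11*sqrt(2)*v^3/2 + 18*v^2 + 121*sqrt(2)*v^2/2 - 132*sqrt(2)*v + 66*v - 144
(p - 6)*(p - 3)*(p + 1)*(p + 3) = p^4 - 5*p^3 - 15*p^2 + 45*p + 54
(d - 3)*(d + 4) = d^2 + d - 12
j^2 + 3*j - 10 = (j - 2)*(j + 5)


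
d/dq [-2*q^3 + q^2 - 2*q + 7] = -6*q^2 + 2*q - 2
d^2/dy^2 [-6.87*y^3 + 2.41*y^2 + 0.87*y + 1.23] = 4.82 - 41.22*y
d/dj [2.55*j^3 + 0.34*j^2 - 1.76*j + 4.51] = 7.65*j^2 + 0.68*j - 1.76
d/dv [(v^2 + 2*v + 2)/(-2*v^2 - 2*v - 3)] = 2*(v^2 + v - 1)/(4*v^4 + 8*v^3 + 16*v^2 + 12*v + 9)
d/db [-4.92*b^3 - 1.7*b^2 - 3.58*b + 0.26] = -14.76*b^2 - 3.4*b - 3.58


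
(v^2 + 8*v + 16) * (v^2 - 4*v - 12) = v^4 + 4*v^3 - 28*v^2 - 160*v - 192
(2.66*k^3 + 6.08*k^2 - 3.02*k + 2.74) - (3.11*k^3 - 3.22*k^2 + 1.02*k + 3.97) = -0.45*k^3 + 9.3*k^2 - 4.04*k - 1.23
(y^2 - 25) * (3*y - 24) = 3*y^3 - 24*y^2 - 75*y + 600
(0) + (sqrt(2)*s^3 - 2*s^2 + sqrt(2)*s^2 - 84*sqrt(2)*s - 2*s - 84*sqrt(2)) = sqrt(2)*s^3 - 2*s^2 + sqrt(2)*s^2 - 84*sqrt(2)*s - 2*s - 84*sqrt(2)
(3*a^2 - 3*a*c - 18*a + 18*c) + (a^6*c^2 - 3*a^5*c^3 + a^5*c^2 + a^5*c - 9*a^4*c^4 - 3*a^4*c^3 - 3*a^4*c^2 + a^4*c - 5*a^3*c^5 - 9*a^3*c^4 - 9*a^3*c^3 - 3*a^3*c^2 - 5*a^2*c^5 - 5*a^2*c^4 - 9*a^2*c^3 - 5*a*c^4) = a^6*c^2 - 3*a^5*c^3 + a^5*c^2 + a^5*c - 9*a^4*c^4 - 3*a^4*c^3 - 3*a^4*c^2 + a^4*c - 5*a^3*c^5 - 9*a^3*c^4 - 9*a^3*c^3 - 3*a^3*c^2 - 5*a^2*c^5 - 5*a^2*c^4 - 9*a^2*c^3 + 3*a^2 - 5*a*c^4 - 3*a*c - 18*a + 18*c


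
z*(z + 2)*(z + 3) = z^3 + 5*z^2 + 6*z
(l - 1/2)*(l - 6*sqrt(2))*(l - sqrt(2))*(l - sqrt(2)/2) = l^4 - 15*sqrt(2)*l^3/2 - l^3/2 + 15*sqrt(2)*l^2/4 + 19*l^2 - 19*l/2 - 6*sqrt(2)*l + 3*sqrt(2)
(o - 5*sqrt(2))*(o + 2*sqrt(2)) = o^2 - 3*sqrt(2)*o - 20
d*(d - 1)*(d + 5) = d^3 + 4*d^2 - 5*d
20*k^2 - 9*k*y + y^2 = (-5*k + y)*(-4*k + y)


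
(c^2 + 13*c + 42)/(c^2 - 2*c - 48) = (c + 7)/(c - 8)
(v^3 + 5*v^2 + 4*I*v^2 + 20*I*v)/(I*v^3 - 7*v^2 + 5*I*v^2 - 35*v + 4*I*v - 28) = v*(-I*v^2 + v*(4 - 5*I) + 20)/(v^3 + v^2*(5 + 7*I) + v*(4 + 35*I) + 28*I)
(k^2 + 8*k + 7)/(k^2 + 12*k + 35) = (k + 1)/(k + 5)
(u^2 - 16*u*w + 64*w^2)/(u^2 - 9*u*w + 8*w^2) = (u - 8*w)/(u - w)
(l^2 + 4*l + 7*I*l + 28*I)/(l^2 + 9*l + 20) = (l + 7*I)/(l + 5)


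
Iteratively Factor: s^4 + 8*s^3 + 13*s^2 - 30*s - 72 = (s + 3)*(s^3 + 5*s^2 - 2*s - 24) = (s + 3)*(s + 4)*(s^2 + s - 6) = (s - 2)*(s + 3)*(s + 4)*(s + 3)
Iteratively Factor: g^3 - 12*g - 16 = (g + 2)*(g^2 - 2*g - 8) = (g + 2)^2*(g - 4)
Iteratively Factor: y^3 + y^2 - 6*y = (y - 2)*(y^2 + 3*y) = y*(y - 2)*(y + 3)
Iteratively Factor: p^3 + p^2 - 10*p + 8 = (p - 1)*(p^2 + 2*p - 8) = (p - 1)*(p + 4)*(p - 2)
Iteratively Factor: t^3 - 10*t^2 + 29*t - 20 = (t - 5)*(t^2 - 5*t + 4) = (t - 5)*(t - 4)*(t - 1)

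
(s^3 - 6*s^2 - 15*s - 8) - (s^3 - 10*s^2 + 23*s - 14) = 4*s^2 - 38*s + 6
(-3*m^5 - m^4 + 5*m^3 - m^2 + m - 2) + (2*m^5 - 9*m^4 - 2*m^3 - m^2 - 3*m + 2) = -m^5 - 10*m^4 + 3*m^3 - 2*m^2 - 2*m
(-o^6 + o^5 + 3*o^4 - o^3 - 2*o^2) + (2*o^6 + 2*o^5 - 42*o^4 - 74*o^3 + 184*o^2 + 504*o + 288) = o^6 + 3*o^5 - 39*o^4 - 75*o^3 + 182*o^2 + 504*o + 288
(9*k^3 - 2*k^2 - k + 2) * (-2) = -18*k^3 + 4*k^2 + 2*k - 4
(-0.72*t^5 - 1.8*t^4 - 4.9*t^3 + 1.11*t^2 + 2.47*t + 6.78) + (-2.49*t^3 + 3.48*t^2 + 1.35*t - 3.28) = -0.72*t^5 - 1.8*t^4 - 7.39*t^3 + 4.59*t^2 + 3.82*t + 3.5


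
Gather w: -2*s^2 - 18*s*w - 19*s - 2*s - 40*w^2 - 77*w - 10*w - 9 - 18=-2*s^2 - 21*s - 40*w^2 + w*(-18*s - 87) - 27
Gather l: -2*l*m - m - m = -2*l*m - 2*m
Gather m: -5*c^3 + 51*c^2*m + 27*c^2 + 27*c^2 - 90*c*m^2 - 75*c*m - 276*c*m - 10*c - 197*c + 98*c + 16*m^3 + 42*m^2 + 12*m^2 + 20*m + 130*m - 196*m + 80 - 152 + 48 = -5*c^3 + 54*c^2 - 109*c + 16*m^3 + m^2*(54 - 90*c) + m*(51*c^2 - 351*c - 46) - 24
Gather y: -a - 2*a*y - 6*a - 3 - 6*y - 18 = -7*a + y*(-2*a - 6) - 21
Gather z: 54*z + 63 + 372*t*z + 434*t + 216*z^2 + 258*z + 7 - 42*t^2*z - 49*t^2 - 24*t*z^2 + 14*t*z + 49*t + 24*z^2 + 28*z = -49*t^2 + 483*t + z^2*(240 - 24*t) + z*(-42*t^2 + 386*t + 340) + 70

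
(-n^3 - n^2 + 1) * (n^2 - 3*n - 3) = -n^5 + 2*n^4 + 6*n^3 + 4*n^2 - 3*n - 3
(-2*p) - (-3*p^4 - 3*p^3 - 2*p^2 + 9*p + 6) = 3*p^4 + 3*p^3 + 2*p^2 - 11*p - 6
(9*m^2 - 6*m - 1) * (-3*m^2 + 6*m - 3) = -27*m^4 + 72*m^3 - 60*m^2 + 12*m + 3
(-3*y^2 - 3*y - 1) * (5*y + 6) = -15*y^3 - 33*y^2 - 23*y - 6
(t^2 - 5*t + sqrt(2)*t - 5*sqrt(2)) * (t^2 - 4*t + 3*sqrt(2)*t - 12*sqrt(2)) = t^4 - 9*t^3 + 4*sqrt(2)*t^3 - 36*sqrt(2)*t^2 + 26*t^2 - 54*t + 80*sqrt(2)*t + 120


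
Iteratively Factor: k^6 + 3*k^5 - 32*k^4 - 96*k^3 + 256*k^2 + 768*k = (k)*(k^5 + 3*k^4 - 32*k^3 - 96*k^2 + 256*k + 768) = k*(k + 4)*(k^4 - k^3 - 28*k^2 + 16*k + 192) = k*(k - 4)*(k + 4)*(k^3 + 3*k^2 - 16*k - 48) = k*(k - 4)*(k + 3)*(k + 4)*(k^2 - 16) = k*(k - 4)^2*(k + 3)*(k + 4)*(k + 4)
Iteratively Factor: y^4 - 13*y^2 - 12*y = (y + 3)*(y^3 - 3*y^2 - 4*y) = (y - 4)*(y + 3)*(y^2 + y) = y*(y - 4)*(y + 3)*(y + 1)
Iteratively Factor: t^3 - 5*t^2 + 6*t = (t - 2)*(t^2 - 3*t) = (t - 3)*(t - 2)*(t)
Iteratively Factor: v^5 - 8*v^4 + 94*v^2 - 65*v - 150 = (v + 3)*(v^4 - 11*v^3 + 33*v^2 - 5*v - 50) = (v + 1)*(v + 3)*(v^3 - 12*v^2 + 45*v - 50) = (v - 2)*(v + 1)*(v + 3)*(v^2 - 10*v + 25) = (v - 5)*(v - 2)*(v + 1)*(v + 3)*(v - 5)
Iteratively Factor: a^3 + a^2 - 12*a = (a - 3)*(a^2 + 4*a) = (a - 3)*(a + 4)*(a)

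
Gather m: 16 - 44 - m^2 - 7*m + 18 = -m^2 - 7*m - 10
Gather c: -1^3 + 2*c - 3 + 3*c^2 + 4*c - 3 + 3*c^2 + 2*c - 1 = 6*c^2 + 8*c - 8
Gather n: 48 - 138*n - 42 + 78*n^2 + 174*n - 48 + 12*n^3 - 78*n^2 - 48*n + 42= 12*n^3 - 12*n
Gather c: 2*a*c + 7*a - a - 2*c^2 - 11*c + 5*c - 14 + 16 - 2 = 6*a - 2*c^2 + c*(2*a - 6)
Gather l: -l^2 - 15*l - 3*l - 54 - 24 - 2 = -l^2 - 18*l - 80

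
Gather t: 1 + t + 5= t + 6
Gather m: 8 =8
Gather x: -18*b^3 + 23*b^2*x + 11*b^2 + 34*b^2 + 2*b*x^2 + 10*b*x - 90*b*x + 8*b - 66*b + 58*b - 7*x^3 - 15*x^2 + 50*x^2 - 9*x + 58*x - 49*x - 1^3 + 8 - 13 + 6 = -18*b^3 + 45*b^2 - 7*x^3 + x^2*(2*b + 35) + x*(23*b^2 - 80*b)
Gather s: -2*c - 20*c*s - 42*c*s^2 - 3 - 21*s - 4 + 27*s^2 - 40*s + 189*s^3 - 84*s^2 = -2*c + 189*s^3 + s^2*(-42*c - 57) + s*(-20*c - 61) - 7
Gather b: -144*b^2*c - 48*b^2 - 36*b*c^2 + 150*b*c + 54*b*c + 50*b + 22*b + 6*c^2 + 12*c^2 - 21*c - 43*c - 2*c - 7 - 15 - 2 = b^2*(-144*c - 48) + b*(-36*c^2 + 204*c + 72) + 18*c^2 - 66*c - 24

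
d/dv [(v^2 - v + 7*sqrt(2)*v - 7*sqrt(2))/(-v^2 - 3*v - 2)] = (-4*v^2 + 7*sqrt(2)*v^2 - 14*sqrt(2)*v - 4*v - 35*sqrt(2) + 2)/(v^4 + 6*v^3 + 13*v^2 + 12*v + 4)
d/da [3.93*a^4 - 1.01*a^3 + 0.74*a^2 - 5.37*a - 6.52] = 15.72*a^3 - 3.03*a^2 + 1.48*a - 5.37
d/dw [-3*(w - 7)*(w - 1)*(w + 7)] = -9*w^2 + 6*w + 147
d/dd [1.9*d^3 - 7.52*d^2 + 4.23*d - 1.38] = 5.7*d^2 - 15.04*d + 4.23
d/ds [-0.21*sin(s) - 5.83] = -0.21*cos(s)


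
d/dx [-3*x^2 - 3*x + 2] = -6*x - 3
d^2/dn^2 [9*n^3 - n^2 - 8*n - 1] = 54*n - 2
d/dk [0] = 0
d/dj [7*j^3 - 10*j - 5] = 21*j^2 - 10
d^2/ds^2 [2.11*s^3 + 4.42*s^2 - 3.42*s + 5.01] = 12.66*s + 8.84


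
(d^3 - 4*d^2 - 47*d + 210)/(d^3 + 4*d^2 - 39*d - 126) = (d - 5)/(d + 3)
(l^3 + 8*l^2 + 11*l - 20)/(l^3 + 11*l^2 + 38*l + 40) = (l - 1)/(l + 2)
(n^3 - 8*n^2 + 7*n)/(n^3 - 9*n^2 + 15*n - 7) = n/(n - 1)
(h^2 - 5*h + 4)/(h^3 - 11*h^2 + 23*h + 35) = (h^2 - 5*h + 4)/(h^3 - 11*h^2 + 23*h + 35)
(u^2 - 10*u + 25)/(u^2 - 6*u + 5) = (u - 5)/(u - 1)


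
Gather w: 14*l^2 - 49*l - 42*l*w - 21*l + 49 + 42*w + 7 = 14*l^2 - 70*l + w*(42 - 42*l) + 56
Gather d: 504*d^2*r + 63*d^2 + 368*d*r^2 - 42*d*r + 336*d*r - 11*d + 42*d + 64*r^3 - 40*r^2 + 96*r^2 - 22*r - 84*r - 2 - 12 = d^2*(504*r + 63) + d*(368*r^2 + 294*r + 31) + 64*r^3 + 56*r^2 - 106*r - 14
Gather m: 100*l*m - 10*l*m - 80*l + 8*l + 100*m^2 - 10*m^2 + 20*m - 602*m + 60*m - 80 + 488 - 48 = -72*l + 90*m^2 + m*(90*l - 522) + 360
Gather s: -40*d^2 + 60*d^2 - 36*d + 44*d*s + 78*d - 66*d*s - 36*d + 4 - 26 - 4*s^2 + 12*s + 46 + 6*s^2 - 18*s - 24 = 20*d^2 + 6*d + 2*s^2 + s*(-22*d - 6)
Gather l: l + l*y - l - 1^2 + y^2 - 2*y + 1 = l*y + y^2 - 2*y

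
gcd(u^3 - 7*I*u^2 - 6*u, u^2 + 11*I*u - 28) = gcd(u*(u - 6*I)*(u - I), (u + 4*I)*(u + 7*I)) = 1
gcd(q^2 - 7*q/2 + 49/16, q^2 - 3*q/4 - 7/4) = q - 7/4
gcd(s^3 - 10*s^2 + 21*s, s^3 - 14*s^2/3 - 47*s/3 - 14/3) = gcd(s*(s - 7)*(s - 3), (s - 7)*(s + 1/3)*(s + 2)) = s - 7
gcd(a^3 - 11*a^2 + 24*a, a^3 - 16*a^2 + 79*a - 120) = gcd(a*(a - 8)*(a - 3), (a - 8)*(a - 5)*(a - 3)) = a^2 - 11*a + 24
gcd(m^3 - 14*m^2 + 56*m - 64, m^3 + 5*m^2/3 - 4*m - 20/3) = m - 2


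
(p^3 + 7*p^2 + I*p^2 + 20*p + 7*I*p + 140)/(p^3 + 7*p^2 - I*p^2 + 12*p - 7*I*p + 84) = (p + 5*I)/(p + 3*I)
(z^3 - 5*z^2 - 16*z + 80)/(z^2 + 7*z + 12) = (z^2 - 9*z + 20)/(z + 3)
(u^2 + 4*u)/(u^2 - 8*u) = (u + 4)/(u - 8)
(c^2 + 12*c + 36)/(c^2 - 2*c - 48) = (c + 6)/(c - 8)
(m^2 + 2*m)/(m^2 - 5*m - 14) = m/(m - 7)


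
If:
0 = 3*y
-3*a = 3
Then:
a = -1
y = 0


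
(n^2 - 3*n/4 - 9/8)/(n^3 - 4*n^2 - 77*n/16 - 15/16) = 2*(2*n - 3)/(4*n^2 - 19*n - 5)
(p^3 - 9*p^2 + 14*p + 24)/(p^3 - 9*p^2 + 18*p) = (p^2 - 3*p - 4)/(p*(p - 3))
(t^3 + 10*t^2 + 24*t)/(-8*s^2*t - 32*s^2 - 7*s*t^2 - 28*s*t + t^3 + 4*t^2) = t*(-t - 6)/(8*s^2 + 7*s*t - t^2)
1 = 1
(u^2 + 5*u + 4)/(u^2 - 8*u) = (u^2 + 5*u + 4)/(u*(u - 8))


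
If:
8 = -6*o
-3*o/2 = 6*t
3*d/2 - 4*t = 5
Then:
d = 38/9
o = -4/3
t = 1/3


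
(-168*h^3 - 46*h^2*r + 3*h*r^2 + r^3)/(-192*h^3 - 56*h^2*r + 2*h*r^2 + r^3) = (-7*h + r)/(-8*h + r)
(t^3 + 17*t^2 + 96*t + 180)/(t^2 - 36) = (t^2 + 11*t + 30)/(t - 6)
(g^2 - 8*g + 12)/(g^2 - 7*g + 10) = (g - 6)/(g - 5)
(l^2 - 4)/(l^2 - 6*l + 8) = (l + 2)/(l - 4)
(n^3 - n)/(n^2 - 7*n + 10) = (n^3 - n)/(n^2 - 7*n + 10)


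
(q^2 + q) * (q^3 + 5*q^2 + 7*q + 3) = q^5 + 6*q^4 + 12*q^3 + 10*q^2 + 3*q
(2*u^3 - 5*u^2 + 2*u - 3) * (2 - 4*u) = -8*u^4 + 24*u^3 - 18*u^2 + 16*u - 6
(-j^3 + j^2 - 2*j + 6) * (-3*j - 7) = 3*j^4 + 4*j^3 - j^2 - 4*j - 42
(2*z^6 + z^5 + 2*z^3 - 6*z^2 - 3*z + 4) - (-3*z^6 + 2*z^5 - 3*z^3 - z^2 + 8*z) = 5*z^6 - z^5 + 5*z^3 - 5*z^2 - 11*z + 4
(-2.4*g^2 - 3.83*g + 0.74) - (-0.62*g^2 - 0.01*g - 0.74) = -1.78*g^2 - 3.82*g + 1.48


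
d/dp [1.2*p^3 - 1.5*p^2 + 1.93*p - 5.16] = 3.6*p^2 - 3.0*p + 1.93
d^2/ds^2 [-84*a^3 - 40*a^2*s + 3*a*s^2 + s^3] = 6*a + 6*s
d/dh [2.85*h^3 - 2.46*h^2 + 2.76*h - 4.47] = 8.55*h^2 - 4.92*h + 2.76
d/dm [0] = 0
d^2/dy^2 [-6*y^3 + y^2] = 2 - 36*y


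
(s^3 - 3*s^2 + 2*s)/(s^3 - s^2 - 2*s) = (s - 1)/(s + 1)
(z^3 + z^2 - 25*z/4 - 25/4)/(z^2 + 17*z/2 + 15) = (2*z^2 - 3*z - 5)/(2*(z + 6))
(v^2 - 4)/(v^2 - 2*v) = (v + 2)/v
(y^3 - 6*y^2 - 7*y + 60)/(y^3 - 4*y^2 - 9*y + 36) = (y - 5)/(y - 3)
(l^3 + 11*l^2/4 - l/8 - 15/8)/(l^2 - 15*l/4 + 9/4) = (2*l^2 + 7*l + 5)/(2*(l - 3))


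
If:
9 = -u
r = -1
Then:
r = -1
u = -9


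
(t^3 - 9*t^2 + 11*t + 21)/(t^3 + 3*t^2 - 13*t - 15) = (t - 7)/(t + 5)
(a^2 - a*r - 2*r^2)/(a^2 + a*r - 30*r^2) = (a^2 - a*r - 2*r^2)/(a^2 + a*r - 30*r^2)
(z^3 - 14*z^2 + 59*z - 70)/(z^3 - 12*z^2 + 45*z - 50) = (z - 7)/(z - 5)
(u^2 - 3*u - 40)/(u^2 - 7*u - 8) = (u + 5)/(u + 1)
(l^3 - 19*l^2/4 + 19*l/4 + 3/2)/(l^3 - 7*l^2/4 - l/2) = (l - 3)/l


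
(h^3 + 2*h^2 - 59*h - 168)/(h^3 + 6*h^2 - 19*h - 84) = (h - 8)/(h - 4)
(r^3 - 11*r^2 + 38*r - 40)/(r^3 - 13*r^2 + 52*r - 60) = (r - 4)/(r - 6)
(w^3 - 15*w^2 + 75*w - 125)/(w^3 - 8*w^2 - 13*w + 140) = (w^2 - 10*w + 25)/(w^2 - 3*w - 28)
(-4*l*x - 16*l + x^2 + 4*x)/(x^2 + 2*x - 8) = (-4*l + x)/(x - 2)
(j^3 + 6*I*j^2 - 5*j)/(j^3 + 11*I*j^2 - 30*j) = (j + I)/(j + 6*I)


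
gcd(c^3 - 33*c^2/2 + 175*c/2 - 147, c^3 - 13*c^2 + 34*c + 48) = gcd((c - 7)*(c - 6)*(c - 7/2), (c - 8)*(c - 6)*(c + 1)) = c - 6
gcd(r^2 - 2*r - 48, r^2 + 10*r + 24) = r + 6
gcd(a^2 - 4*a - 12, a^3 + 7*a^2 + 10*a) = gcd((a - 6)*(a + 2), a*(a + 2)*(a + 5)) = a + 2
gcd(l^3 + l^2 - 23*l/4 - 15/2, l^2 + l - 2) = l + 2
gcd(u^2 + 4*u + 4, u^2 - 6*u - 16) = u + 2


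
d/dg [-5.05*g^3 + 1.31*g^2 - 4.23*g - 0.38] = -15.15*g^2 + 2.62*g - 4.23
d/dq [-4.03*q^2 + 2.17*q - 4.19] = 2.17 - 8.06*q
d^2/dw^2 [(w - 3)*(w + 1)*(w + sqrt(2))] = 6*w - 4 + 2*sqrt(2)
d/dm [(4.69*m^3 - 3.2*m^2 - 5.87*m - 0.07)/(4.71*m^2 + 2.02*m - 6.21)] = (22.0899*m^4 + 18.9476*m^3 - 66.191*m^2 + 40.4034*m + 36.5941)/(22.1841*m^4 + 19.0284*m^3 - 54.4178*m^2 - 25.0884*m + 38.5641)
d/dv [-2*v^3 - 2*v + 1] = -6*v^2 - 2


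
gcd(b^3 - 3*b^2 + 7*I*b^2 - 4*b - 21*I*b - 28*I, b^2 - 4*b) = b - 4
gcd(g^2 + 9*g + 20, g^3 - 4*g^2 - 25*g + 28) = g + 4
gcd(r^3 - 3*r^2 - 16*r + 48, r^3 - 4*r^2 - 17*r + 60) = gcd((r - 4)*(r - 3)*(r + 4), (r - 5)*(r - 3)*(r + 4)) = r^2 + r - 12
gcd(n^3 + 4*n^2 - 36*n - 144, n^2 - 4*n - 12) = n - 6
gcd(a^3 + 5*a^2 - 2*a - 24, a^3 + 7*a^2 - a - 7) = 1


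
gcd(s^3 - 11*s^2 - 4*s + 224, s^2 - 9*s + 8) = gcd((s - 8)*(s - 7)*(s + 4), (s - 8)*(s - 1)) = s - 8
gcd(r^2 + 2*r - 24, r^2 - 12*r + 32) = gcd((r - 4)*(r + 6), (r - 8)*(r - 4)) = r - 4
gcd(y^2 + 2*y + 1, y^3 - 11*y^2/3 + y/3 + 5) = y + 1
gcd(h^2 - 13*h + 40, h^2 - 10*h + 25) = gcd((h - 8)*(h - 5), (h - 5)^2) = h - 5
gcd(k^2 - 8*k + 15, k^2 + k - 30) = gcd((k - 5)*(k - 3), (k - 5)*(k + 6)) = k - 5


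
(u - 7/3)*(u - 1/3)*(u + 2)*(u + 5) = u^4 + 13*u^3/3 - 71*u^2/9 - 191*u/9 + 70/9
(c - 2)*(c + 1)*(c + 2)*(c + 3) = c^4 + 4*c^3 - c^2 - 16*c - 12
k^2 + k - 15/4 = (k - 3/2)*(k + 5/2)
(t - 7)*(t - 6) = t^2 - 13*t + 42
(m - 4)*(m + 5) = m^2 + m - 20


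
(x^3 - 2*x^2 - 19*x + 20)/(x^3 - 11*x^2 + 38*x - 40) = (x^2 + 3*x - 4)/(x^2 - 6*x + 8)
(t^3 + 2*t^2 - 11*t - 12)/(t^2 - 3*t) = t + 5 + 4/t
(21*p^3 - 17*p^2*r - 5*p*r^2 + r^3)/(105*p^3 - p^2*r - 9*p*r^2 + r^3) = (p - r)/(5*p - r)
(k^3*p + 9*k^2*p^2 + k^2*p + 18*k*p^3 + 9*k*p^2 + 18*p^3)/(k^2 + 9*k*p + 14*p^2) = p*(k^3 + 9*k^2*p + k^2 + 18*k*p^2 + 9*k*p + 18*p^2)/(k^2 + 9*k*p + 14*p^2)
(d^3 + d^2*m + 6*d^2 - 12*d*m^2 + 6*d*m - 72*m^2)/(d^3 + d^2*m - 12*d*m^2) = (d + 6)/d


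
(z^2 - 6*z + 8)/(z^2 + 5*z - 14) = (z - 4)/(z + 7)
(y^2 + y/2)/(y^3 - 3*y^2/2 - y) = 1/(y - 2)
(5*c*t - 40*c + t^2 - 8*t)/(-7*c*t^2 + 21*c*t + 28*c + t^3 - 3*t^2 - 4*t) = (-5*c*t + 40*c - t^2 + 8*t)/(7*c*t^2 - 21*c*t - 28*c - t^3 + 3*t^2 + 4*t)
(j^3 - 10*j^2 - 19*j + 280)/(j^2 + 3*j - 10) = (j^2 - 15*j + 56)/(j - 2)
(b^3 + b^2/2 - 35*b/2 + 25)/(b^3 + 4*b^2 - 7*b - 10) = (b - 5/2)/(b + 1)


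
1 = 1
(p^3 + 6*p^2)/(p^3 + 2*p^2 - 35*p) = p*(p + 6)/(p^2 + 2*p - 35)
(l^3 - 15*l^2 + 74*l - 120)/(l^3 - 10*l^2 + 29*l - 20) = (l - 6)/(l - 1)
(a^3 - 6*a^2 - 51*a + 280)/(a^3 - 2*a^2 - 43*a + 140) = (a - 8)/(a - 4)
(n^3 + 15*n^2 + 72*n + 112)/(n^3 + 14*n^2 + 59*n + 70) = (n^2 + 8*n + 16)/(n^2 + 7*n + 10)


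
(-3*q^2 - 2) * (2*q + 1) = -6*q^3 - 3*q^2 - 4*q - 2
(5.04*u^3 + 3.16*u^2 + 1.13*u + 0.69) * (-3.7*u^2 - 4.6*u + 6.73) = -18.648*u^5 - 34.876*u^4 + 15.2022*u^3 + 13.5158*u^2 + 4.4309*u + 4.6437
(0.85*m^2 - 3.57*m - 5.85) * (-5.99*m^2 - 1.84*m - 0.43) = -5.0915*m^4 + 19.8203*m^3 + 41.2448*m^2 + 12.2991*m + 2.5155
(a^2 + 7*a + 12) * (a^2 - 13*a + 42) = a^4 - 6*a^3 - 37*a^2 + 138*a + 504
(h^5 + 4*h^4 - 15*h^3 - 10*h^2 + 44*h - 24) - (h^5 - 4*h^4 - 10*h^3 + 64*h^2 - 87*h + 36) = 8*h^4 - 5*h^3 - 74*h^2 + 131*h - 60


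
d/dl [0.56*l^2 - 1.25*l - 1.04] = 1.12*l - 1.25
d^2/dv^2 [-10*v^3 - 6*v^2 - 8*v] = -60*v - 12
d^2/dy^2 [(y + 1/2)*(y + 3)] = 2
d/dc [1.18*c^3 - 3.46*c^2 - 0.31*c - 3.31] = 3.54*c^2 - 6.92*c - 0.31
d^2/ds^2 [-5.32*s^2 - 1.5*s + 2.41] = -10.6400000000000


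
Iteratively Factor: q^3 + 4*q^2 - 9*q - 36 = (q + 3)*(q^2 + q - 12) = (q + 3)*(q + 4)*(q - 3)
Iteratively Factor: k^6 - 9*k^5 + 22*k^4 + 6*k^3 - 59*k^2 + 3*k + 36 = (k - 1)*(k^5 - 8*k^4 + 14*k^3 + 20*k^2 - 39*k - 36) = (k - 4)*(k - 1)*(k^4 - 4*k^3 - 2*k^2 + 12*k + 9) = (k - 4)*(k - 3)*(k - 1)*(k^3 - k^2 - 5*k - 3) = (k - 4)*(k - 3)^2*(k - 1)*(k^2 + 2*k + 1) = (k - 4)*(k - 3)^2*(k - 1)*(k + 1)*(k + 1)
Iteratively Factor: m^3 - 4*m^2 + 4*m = (m - 2)*(m^2 - 2*m) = m*(m - 2)*(m - 2)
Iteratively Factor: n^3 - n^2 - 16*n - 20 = (n + 2)*(n^2 - 3*n - 10) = (n + 2)^2*(n - 5)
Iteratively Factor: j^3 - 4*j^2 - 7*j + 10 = (j + 2)*(j^2 - 6*j + 5) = (j - 1)*(j + 2)*(j - 5)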